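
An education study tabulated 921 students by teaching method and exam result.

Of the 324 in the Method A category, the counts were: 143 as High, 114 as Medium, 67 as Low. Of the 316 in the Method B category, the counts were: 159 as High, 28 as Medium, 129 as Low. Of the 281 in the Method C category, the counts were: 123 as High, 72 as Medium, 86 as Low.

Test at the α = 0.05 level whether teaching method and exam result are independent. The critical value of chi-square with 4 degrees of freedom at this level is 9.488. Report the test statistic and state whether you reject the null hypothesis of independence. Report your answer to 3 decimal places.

Row totals: 324, 316, 281. Column totals: 425, 214, 282. Grand total N = 921.
Expected counts (row total × column total / N):
  Method A, High: 324×425/921 = 149.5114
  Method A, Medium: 324×214/921 = 75.2834
  Method A, Low: 324×282/921 = 99.2052
  Method B, High: 316×425/921 = 145.8198
  Method B, Medium: 316×214/921 = 73.4245
  Method B, Low: 316×282/921 = 96.7557
  Method C, High: 281×425/921 = 129.6688
  Method C, Medium: 281×214/921 = 65.2921
  Method C, Low: 281×282/921 = 86.0391
Contributions (O − E)²/E:
  (143 − 149.5114)²/149.5114 = 0.2836
  (114 − 75.2834)²/75.2834 = 19.9111
  (67 − 99.2052)²/99.2052 = 10.4548
  (159 − 145.8198)²/145.8198 = 1.1913
  (28 − 73.4245)²/73.4245 = 28.1021
  (129 − 96.7557)²/96.7557 = 10.7456
  (123 − 129.6688)²/129.6688 = 0.3430
  (72 − 65.2921)²/65.2921 = 0.6891
  (86 − 86.0391)²/86.0391 = 0.0000
χ² = 0.2836 + 19.9111 + 10.4548 + 1.1913 + 28.1021 + 10.7456 + 0.3430 + 0.6891 + 0.0000 = 71.721
df = (3−1)(3−1) = 4. Since 71.721 > 9.488, reject the null hypothesis of independence at α = 0.05.

71.721; reject H₀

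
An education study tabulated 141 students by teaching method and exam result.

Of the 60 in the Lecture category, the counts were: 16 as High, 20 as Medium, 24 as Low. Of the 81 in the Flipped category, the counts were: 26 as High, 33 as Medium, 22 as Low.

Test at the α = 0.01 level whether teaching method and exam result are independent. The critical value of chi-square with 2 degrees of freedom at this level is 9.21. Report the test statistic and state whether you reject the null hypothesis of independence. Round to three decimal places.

Row totals: 60, 81. Column totals: 42, 53, 46. Grand total N = 141.
Expected counts (row total × column total / N):
  Lecture, High: 60×42/141 = 17.8723
  Lecture, Medium: 60×53/141 = 22.5532
  Lecture, Low: 60×46/141 = 19.5745
  Flipped, High: 81×42/141 = 24.1277
  Flipped, Medium: 81×53/141 = 30.4468
  Flipped, Low: 81×46/141 = 26.4255
Contributions (O − E)²/E:
  (16 − 17.8723)²/17.8723 = 0.1961
  (20 − 22.5532)²/22.5532 = 0.2890
  (24 − 19.5745)²/19.5745 = 1.0005
  (26 − 24.1277)²/24.1277 = 0.1453
  (33 − 30.4468)²/30.4468 = 0.2141
  (22 − 26.4255)²/26.4255 = 0.7411
χ² = 0.1961 + 0.2890 + 1.0005 + 0.1453 + 0.2141 + 0.7411 = 2.586
df = (2−1)(3−1) = 2. Since 2.586 < 9.21, fail to reject the null hypothesis of independence at α = 0.01.

2.586; fail to reject H₀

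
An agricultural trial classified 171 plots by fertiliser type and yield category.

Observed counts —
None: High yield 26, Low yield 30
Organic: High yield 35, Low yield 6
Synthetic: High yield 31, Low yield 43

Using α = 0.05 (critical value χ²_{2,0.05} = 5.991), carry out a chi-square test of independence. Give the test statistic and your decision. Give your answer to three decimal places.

21.882; reject H₀

Row totals: 56, 41, 74. Column totals: 92, 79. Grand total N = 171.
Expected counts (row total × column total / N):
  None, High yield: 56×92/171 = 30.1287
  None, Low yield: 56×79/171 = 25.8713
  Organic, High yield: 41×92/171 = 22.0585
  Organic, Low yield: 41×79/171 = 18.9415
  Synthetic, High yield: 74×92/171 = 39.8129
  Synthetic, Low yield: 74×79/171 = 34.1871
Contributions (O − E)²/E:
  (26 − 30.1287)²/30.1287 = 0.5658
  (30 − 25.8713)²/25.8713 = 0.6589
  (35 − 22.0585)²/22.0585 = 7.5926
  (6 − 18.9415)²/18.9415 = 8.8421
  (31 − 39.8129)²/39.8129 = 1.9508
  (43 − 34.1871)²/34.1871 = 2.2718
χ² = 0.5658 + 0.6589 + 7.5926 + 8.8421 + 1.9508 + 2.2718 = 21.882
df = (3−1)(2−1) = 2. Since 21.882 > 5.991, reject the null hypothesis of independence at α = 0.05.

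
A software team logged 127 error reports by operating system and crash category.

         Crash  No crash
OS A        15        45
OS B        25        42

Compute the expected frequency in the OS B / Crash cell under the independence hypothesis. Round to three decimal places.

Row total (OS B) = 67; column total (Crash) = 40; grand total N = 127.
Expected count = (row total × column total) / N = 67 × 40 / 127 = 21.102.

21.102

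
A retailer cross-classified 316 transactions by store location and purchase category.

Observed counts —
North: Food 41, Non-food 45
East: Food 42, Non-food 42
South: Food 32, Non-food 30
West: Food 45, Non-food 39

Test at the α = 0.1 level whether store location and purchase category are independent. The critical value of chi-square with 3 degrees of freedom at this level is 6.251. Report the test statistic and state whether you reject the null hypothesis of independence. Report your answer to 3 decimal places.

0.629; fail to reject H₀

Row totals: 86, 84, 62, 84. Column totals: 160, 156. Grand total N = 316.
Expected counts (row total × column total / N):
  North, Food: 86×160/316 = 43.5443
  North, Non-food: 86×156/316 = 42.4557
  East, Food: 84×160/316 = 42.5316
  East, Non-food: 84×156/316 = 41.4684
  South, Food: 62×160/316 = 31.3924
  South, Non-food: 62×156/316 = 30.6076
  West, Food: 84×160/316 = 42.5316
  West, Non-food: 84×156/316 = 41.4684
Contributions (O − E)²/E:
  (41 − 43.5443)²/43.5443 = 0.1487
  (45 − 42.4557)²/42.4557 = 0.1525
  (42 − 42.5316)²/42.5316 = 0.0066
  (42 − 41.4684)²/41.4684 = 0.0068
  (32 − 31.3924)²/31.3924 = 0.0118
  (30 − 30.6076)²/30.6076 = 0.0121
  (45 − 42.5316)²/42.5316 = 0.1433
  (39 − 41.4684)²/41.4684 = 0.1469
χ² = 0.1487 + 0.1525 + 0.0066 + 0.0068 + 0.0118 + 0.0121 + 0.1433 + 0.1469 = 0.629
df = (4−1)(2−1) = 3. Since 0.629 < 6.251, fail to reject the null hypothesis of independence at α = 0.1.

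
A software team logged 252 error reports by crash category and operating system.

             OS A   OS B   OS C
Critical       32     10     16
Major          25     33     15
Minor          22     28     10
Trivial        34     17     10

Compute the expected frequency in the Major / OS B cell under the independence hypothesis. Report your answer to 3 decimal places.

25.492

Row total (Major) = 73; column total (OS B) = 88; grand total N = 252.
Expected count = (row total × column total) / N = 73 × 88 / 252 = 25.492.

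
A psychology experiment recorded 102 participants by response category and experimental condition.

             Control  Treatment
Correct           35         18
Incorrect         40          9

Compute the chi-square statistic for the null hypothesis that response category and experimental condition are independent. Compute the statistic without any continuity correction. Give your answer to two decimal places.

3.18

Row totals: 53, 49. Column totals: 75, 27. Grand total N = 102.
Expected counts (row total × column total / N):
  Correct, Control: 53×75/102 = 38.971
  Correct, Treatment: 53×27/102 = 14.029
  Incorrect, Control: 49×75/102 = 36.029
  Incorrect, Treatment: 49×27/102 = 12.971
Contributions (O − E)²/E:
  (35 − 38.971)²/38.971 = 0.4046
  (18 − 14.029)²/14.029 = 1.1240
  (40 − 36.029)²/36.029 = 0.4377
  (9 − 12.971)²/12.971 = 1.2157
χ² = 0.4046 + 1.1240 + 0.4377 + 1.2157 = 3.18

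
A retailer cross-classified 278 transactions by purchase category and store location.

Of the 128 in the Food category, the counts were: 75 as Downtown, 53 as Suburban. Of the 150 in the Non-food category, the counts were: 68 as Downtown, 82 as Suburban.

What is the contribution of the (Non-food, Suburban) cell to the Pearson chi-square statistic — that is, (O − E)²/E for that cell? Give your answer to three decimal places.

Row total (Non-food) = 150; column total (Suburban) = 135; N = 278.
Expected count E = 150 × 135 / 278 = 72.8417.
Contribution = (O − E)²/E = (82 − 72.8417)² / 72.8417 = 1.151.

1.151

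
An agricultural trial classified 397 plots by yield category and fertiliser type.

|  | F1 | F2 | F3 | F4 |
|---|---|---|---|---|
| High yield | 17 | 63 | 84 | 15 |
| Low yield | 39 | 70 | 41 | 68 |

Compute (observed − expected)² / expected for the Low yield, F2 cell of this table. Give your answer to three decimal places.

0.126

Row total (Low yield) = 218; column total (F2) = 133; N = 397.
Expected count E = 218 × 133 / 397 = 73.03275.
Contribution = (O − E)²/E = (70 − 73.03275)² / 73.03275 = 0.126.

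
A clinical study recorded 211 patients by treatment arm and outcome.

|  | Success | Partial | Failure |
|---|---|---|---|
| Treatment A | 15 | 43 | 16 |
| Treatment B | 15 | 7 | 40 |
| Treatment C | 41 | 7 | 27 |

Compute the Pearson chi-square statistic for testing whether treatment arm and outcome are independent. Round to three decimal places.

72.376

Row totals: 74, 62, 75. Column totals: 71, 57, 83. Grand total N = 211.
Expected counts (row total × column total / N):
  Treatment A, Success: 74×71/211 = 24.9005
  Treatment A, Partial: 74×57/211 = 19.9905
  Treatment A, Failure: 74×83/211 = 29.1090
  Treatment B, Success: 62×71/211 = 20.8626
  Treatment B, Partial: 62×57/211 = 16.7488
  Treatment B, Failure: 62×83/211 = 24.3886
  Treatment C, Success: 75×71/211 = 25.2370
  Treatment C, Partial: 75×57/211 = 20.2607
  Treatment C, Failure: 75×83/211 = 29.5024
Contributions (O − E)²/E:
  (15 − 24.9005)²/24.9005 = 3.9365
  (43 − 19.9905)²/19.9905 = 26.4844
  (16 − 29.1090)²/29.1090 = 5.9035
  (15 − 20.8626)²/20.8626 = 1.6474
  (7 − 16.7488)²/16.7488 = 5.6744
  (40 − 24.3886)²/24.3886 = 9.9930
  (41 − 25.2370)²/25.2370 = 9.8456
  (7 − 20.2607)²/20.2607 = 8.6792
  (27 − 29.5024)²/29.5024 = 0.2123
χ² = 3.9365 + 26.4844 + 5.9035 + 1.6474 + 5.6744 + 9.9930 + 9.8456 + 8.6792 + 0.2123 = 72.376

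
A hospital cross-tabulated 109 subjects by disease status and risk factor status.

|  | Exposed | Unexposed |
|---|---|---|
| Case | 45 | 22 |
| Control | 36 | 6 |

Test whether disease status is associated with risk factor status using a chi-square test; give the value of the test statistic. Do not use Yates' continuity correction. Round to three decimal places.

4.654

Row totals: 67, 42. Column totals: 81, 28. Grand total N = 109.
Expected counts (row total × column total / N):
  Case, Exposed: 67×81/109 = 49.7890
  Case, Unexposed: 67×28/109 = 17.2110
  Control, Exposed: 42×81/109 = 31.2110
  Control, Unexposed: 42×28/109 = 10.7890
Contributions (O − E)²/E:
  (45 − 49.7890)²/49.7890 = 0.4606
  (22 − 17.2110)²/17.2110 = 1.3326
  (36 − 31.2110)²/31.2110 = 0.7348
  (6 − 10.7890)²/10.7890 = 2.1257
χ² = 0.4606 + 1.3326 + 0.7348 + 2.1257 = 4.654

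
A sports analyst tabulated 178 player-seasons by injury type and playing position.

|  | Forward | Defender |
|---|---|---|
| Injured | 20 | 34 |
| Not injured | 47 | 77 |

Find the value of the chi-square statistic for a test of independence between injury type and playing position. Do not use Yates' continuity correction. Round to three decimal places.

Row totals: 54, 124. Column totals: 67, 111. Grand total N = 178.
Expected counts (row total × column total / N):
  Injured, Forward: 54×67/178 = 20.3258
  Injured, Defender: 54×111/178 = 33.6742
  Not injured, Forward: 124×67/178 = 46.6742
  Not injured, Defender: 124×111/178 = 77.3258
Contributions (O − E)²/E:
  (20 − 20.3258)²/20.3258 = 0.0052
  (34 − 33.6742)²/33.6742 = 0.0032
  (47 − 46.6742)²/46.6742 = 0.0023
  (77 − 77.3258)²/77.3258 = 0.0014
χ² = 0.0052 + 0.0032 + 0.0023 + 0.0014 = 0.012

0.012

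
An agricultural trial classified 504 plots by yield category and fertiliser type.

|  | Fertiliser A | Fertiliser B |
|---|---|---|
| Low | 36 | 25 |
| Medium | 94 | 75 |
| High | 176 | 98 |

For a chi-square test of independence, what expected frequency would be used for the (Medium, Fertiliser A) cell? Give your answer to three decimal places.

Row total (Medium) = 169; column total (Fertiliser A) = 306; grand total N = 504.
Expected count = (row total × column total) / N = 169 × 306 / 504 = 102.607.

102.607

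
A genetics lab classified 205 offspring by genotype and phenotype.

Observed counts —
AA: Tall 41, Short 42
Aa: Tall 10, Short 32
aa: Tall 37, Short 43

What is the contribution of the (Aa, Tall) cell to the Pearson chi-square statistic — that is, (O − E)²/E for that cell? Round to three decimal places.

Row total (Aa) = 42; column total (Tall) = 88; N = 205.
Expected count E = 42 × 88 / 205 = 18.02927.
Contribution = (O − E)²/E = (10 − 18.02927)² / 18.02927 = 3.576.

3.576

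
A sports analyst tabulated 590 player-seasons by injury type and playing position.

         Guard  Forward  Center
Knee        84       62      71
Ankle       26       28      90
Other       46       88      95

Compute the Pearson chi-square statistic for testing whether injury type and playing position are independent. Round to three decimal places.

48.536

Row totals: 217, 144, 229. Column totals: 156, 178, 256. Grand total N = 590.
Expected counts (row total × column total / N):
  Knee, Guard: 217×156/590 = 57.3763
  Knee, Forward: 217×178/590 = 65.4678
  Knee, Center: 217×256/590 = 94.1559
  Ankle, Guard: 144×156/590 = 38.0746
  Ankle, Forward: 144×178/590 = 43.4441
  Ankle, Center: 144×256/590 = 62.4814
  Other, Guard: 229×156/590 = 60.5492
  Other, Forward: 229×178/590 = 69.0881
  Other, Center: 229×256/590 = 99.3627
Contributions (O − E)²/E:
  (84 − 57.3763)²/57.3763 = 12.3539
  (62 − 65.4678)²/65.4678 = 0.1837
  (71 − 94.1559)²/94.1559 = 5.6948
  (26 − 38.0746)²/38.0746 = 3.8292
  (28 − 43.4441)²/43.4441 = 5.4903
  (90 − 62.4814)²/62.4814 = 12.1200
  (46 − 60.5492)²/60.5492 = 3.4960
  (88 − 69.0881)²/69.0881 = 5.1769
  (95 − 99.3627)²/99.3627 = 0.1916
χ² = 12.3539 + 0.1837 + 5.6948 + 3.8292 + 5.4903 + 12.1200 + 3.4960 + 5.1769 + 0.1916 = 48.536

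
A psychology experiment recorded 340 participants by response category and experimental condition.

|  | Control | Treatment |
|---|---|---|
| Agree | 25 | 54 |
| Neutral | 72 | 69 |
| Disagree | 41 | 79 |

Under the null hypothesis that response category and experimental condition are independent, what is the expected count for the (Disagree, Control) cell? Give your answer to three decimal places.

Row total (Disagree) = 120; column total (Control) = 138; grand total N = 340.
Expected count = (row total × column total) / N = 120 × 138 / 340 = 48.706.

48.706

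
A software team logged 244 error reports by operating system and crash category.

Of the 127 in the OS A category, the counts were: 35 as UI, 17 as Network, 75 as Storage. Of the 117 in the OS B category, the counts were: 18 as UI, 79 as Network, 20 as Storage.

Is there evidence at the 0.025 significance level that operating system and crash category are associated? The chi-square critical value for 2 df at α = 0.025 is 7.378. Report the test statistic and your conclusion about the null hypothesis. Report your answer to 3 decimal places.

77.056; reject H₀

Row totals: 127, 117. Column totals: 53, 96, 95. Grand total N = 244.
Expected counts (row total × column total / N):
  OS A, UI: 127×53/244 = 27.5861
  OS A, Network: 127×96/244 = 49.9672
  OS A, Storage: 127×95/244 = 49.4467
  OS B, UI: 117×53/244 = 25.4139
  OS B, Network: 117×96/244 = 46.0328
  OS B, Storage: 117×95/244 = 45.5533
Contributions (O − E)²/E:
  (35 − 27.5861)²/27.5861 = 1.9925
  (17 − 49.9672)²/49.9672 = 21.7510
  (75 − 49.4467)²/49.4467 = 13.2056
  (18 − 25.4139)²/25.4139 = 2.1628
  (79 − 46.0328)²/46.0328 = 23.6100
  (20 − 45.5533)²/45.5533 = 14.3342
χ² = 1.9925 + 21.7510 + 13.2056 + 2.1628 + 23.6100 + 14.3342 = 77.056
df = (2−1)(3−1) = 2. Since 77.056 > 7.378, reject the null hypothesis of independence at α = 0.025.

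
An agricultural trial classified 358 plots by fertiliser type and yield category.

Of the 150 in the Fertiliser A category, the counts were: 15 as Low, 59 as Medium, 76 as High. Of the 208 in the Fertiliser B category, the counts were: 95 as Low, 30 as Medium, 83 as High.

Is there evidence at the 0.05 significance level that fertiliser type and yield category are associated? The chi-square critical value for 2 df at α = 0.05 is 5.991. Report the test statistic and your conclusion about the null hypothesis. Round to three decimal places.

Row totals: 150, 208. Column totals: 110, 89, 159. Grand total N = 358.
Expected counts (row total × column total / N):
  Fertiliser A, Low: 150×110/358 = 46.0894
  Fertiliser A, Medium: 150×89/358 = 37.2905
  Fertiliser A, High: 150×159/358 = 66.6201
  Fertiliser B, Low: 208×110/358 = 63.9106
  Fertiliser B, Medium: 208×89/358 = 51.7095
  Fertiliser B, High: 208×159/358 = 92.3799
Contributions (O − E)²/E:
  (15 − 46.0894)²/46.0894 = 20.9712
  (59 − 37.2905)²/37.2905 = 12.6387
  (76 − 66.6201)²/66.6201 = 1.3207
  (95 − 63.9106)²/63.9106 = 15.1235
  (30 − 51.7095)²/51.7095 = 9.1144
  (83 − 92.3799)²/92.3799 = 0.9524
χ² = 20.9712 + 12.6387 + 1.3207 + 15.1235 + 9.1144 + 0.9524 = 60.121
df = (2−1)(3−1) = 2. Since 60.121 > 5.991, reject the null hypothesis of independence at α = 0.05.

60.121; reject H₀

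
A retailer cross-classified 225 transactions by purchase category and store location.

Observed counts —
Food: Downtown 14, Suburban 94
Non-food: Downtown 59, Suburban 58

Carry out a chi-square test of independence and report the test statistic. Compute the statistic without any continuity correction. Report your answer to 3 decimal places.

35.964

Row totals: 108, 117. Column totals: 73, 152. Grand total N = 225.
Expected counts (row total × column total / N):
  Food, Downtown: 108×73/225 = 35.0400
  Food, Suburban: 108×152/225 = 72.9600
  Non-food, Downtown: 117×73/225 = 37.9600
  Non-food, Suburban: 117×152/225 = 79.0400
Contributions (O − E)²/E:
  (14 − 35.0400)²/35.0400 = 12.6336
  (94 − 72.9600)²/72.9600 = 6.0675
  (59 − 37.9600)²/37.9600 = 11.6618
  (58 − 79.0400)²/79.0400 = 5.6007
χ² = 12.6336 + 6.0675 + 11.6618 + 5.6007 = 35.964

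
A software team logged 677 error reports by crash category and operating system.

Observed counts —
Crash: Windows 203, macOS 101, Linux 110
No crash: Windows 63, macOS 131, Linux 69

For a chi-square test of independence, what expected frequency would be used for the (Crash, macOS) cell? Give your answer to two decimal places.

Row total (Crash) = 414; column total (macOS) = 232; grand total N = 677.
Expected count = (row total × column total) / N = 414 × 232 / 677 = 141.87.

141.87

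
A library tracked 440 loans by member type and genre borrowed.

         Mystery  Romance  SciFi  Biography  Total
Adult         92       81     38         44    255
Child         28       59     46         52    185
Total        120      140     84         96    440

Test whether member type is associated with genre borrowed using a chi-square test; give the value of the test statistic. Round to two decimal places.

28.61

Grand total N = 440.
Expected counts (row total × column total / N):
  Adult, Mystery: 255×120/440 = 69.545
  Adult, Romance: 255×140/440 = 81.136
  Adult, SciFi: 255×84/440 = 48.682
  Adult, Biography: 255×96/440 = 55.636
  Child, Mystery: 185×120/440 = 50.455
  Child, Romance: 185×140/440 = 58.864
  Child, SciFi: 185×84/440 = 35.318
  Child, Biography: 185×96/440 = 40.364
Contributions (O − E)²/E:
  (92 − 69.545)²/69.545 = 7.2504
  (81 − 81.136)²/81.136 = 0.0002
  (38 − 48.682)²/48.682 = 2.3439
  (44 − 55.636)²/55.636 = 2.4336
  (28 − 50.455)²/50.455 = 9.9936
  (59 − 58.864)²/58.864 = 0.0003
  (46 − 35.318)²/35.318 = 3.2308
  (52 − 40.364)²/40.364 = 3.3544
χ² = 7.2504 + 0.0002 + 2.3439 + 2.4336 + 9.9936 + 0.0003 + 3.2308 + 3.3544 = 28.61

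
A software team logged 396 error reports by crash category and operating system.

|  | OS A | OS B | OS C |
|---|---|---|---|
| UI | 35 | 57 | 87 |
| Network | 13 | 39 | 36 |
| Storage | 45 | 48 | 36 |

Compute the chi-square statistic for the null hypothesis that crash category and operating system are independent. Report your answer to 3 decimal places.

21.736

Row totals: 179, 88, 129. Column totals: 93, 144, 159. Grand total N = 396.
Expected counts (row total × column total / N):
  UI, OS A: 179×93/396 = 42.0379
  UI, OS B: 179×144/396 = 65.0909
  UI, OS C: 179×159/396 = 71.8712
  Network, OS A: 88×93/396 = 20.6667
  Network, OS B: 88×144/396 = 32.0000
  Network, OS C: 88×159/396 = 35.3333
  Storage, OS A: 129×93/396 = 30.2955
  Storage, OS B: 129×144/396 = 46.9091
  Storage, OS C: 129×159/396 = 51.7955
Contributions (O − E)²/E:
  (35 − 42.0379)²/42.0379 = 1.1783
  (57 − 65.0909)²/65.0909 = 1.0057
  (87 − 71.8712)²/71.8712 = 3.1846
  (13 − 20.6667)²/20.6667 = 2.8441
  (39 − 32.0000)²/32.0000 = 1.5313
  (36 − 35.3333)²/35.3333 = 0.0126
  (45 − 30.2955)²/30.2955 = 7.1371
  (48 − 46.9091)²/46.9091 = 0.0254
  (36 − 51.7955)²/51.7955 = 4.8170
χ² = 1.1783 + 1.0057 + 3.1846 + 2.8441 + 1.5313 + 0.0126 + 7.1371 + 0.0254 + 4.8170 = 21.736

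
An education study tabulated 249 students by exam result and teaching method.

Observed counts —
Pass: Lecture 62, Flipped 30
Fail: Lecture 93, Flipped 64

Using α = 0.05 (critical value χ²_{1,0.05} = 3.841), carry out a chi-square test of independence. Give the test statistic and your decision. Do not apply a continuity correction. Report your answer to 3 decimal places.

Row totals: 92, 157. Column totals: 155, 94. Grand total N = 249.
Expected counts (row total × column total / N):
  Pass, Lecture: 92×155/249 = 57.2691
  Pass, Flipped: 92×94/249 = 34.7309
  Fail, Lecture: 157×155/249 = 97.7309
  Fail, Flipped: 157×94/249 = 59.2691
Contributions (O − E)²/E:
  (62 − 57.2691)²/57.2691 = 0.3908
  (30 − 34.7309)²/34.7309 = 0.6444
  (93 − 97.7309)²/97.7309 = 0.2290
  (64 − 59.2691)²/59.2691 = 0.3776
χ² = 0.3908 + 0.6444 + 0.2290 + 0.3776 = 1.642
df = (2−1)(2−1) = 1. Since 1.642 < 3.841, fail to reject the null hypothesis of independence at α = 0.05.

1.642; fail to reject H₀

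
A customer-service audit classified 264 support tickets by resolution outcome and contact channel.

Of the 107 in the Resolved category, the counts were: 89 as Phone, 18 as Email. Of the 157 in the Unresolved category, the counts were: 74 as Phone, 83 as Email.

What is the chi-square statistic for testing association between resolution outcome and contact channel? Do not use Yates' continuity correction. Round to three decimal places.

Row totals: 107, 157. Column totals: 163, 101. Grand total N = 264.
Expected counts (row total × column total / N):
  Resolved, Phone: 107×163/264 = 66.0644
  Resolved, Email: 107×101/264 = 40.9356
  Unresolved, Phone: 157×163/264 = 96.9356
  Unresolved, Email: 157×101/264 = 60.0644
Contributions (O − E)²/E:
  (89 − 66.0644)²/66.0644 = 7.9626
  (18 − 40.9356)²/40.9356 = 12.8505
  (74 − 96.9356)²/96.9356 = 5.4267
  (83 − 60.0644)²/60.0644 = 8.7580
χ² = 7.9626 + 12.8505 + 5.4267 + 8.7580 = 34.998

34.998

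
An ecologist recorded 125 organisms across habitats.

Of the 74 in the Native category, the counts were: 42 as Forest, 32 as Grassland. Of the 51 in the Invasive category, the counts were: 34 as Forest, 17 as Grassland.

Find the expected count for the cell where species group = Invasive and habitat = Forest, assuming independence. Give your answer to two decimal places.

31.01

Row total (Invasive) = 51; column total (Forest) = 76; grand total N = 125.
Expected count = (row total × column total) / N = 51 × 76 / 125 = 31.01.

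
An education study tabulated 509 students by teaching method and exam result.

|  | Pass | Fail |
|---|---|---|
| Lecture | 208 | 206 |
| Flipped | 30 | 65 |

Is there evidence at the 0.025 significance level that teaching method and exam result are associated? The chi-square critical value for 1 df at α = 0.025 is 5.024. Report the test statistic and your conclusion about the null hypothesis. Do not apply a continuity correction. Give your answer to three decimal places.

10.810; reject H₀

Row totals: 414, 95. Column totals: 238, 271. Grand total N = 509.
Expected counts (row total × column total / N):
  Lecture, Pass: 414×238/509 = 193.5796
  Lecture, Fail: 414×271/509 = 220.4204
  Flipped, Pass: 95×238/509 = 44.4204
  Flipped, Fail: 95×271/509 = 50.5796
Contributions (O − E)²/E:
  (208 − 193.5796)²/193.5796 = 1.0742
  (206 − 220.4204)²/220.4204 = 0.9434
  (30 − 44.4204)²/44.4204 = 4.6814
  (65 − 50.5796)²/50.5796 = 4.1113
χ² = 1.0742 + 0.9434 + 4.6814 + 4.1113 = 10.810
df = (2−1)(2−1) = 1. Since 10.810 > 5.024, reject the null hypothesis of independence at α = 0.025.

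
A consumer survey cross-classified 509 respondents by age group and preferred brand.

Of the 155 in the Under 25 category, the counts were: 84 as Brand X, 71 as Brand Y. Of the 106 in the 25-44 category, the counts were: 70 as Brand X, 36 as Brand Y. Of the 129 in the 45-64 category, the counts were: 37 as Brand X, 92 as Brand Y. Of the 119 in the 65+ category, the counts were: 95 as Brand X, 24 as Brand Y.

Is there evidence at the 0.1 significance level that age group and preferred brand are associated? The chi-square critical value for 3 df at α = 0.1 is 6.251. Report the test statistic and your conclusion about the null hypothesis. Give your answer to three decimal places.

Row totals: 155, 106, 129, 119. Column totals: 286, 223. Grand total N = 509.
Expected counts (row total × column total / N):
  Under 25, Brand X: 155×286/509 = 87.09234
  Under 25, Brand Y: 155×223/509 = 67.90766
  25-44, Brand X: 106×286/509 = 59.55992
  25-44, Brand Y: 106×223/509 = 46.44008
  45-64, Brand X: 129×286/509 = 72.48330
  45-64, Brand Y: 129×223/509 = 56.51670
  65+, Brand X: 119×286/509 = 66.86444
  65+, Brand Y: 119×223/509 = 52.13556
Contributions (O − E)²/E:
  (84 − 87.09234)²/87.09234 = 0.1098
  (71 − 67.90766)²/67.90766 = 0.1408
  (70 − 59.55992)²/59.55992 = 1.8300
  (36 − 46.44008)²/46.44008 = 2.3470
  (37 − 72.48330)²/72.48330 = 17.3704
  (92 − 56.51670)²/56.51670 = 22.2777
  (95 − 66.86444)²/66.86444 = 11.8390
  (24 − 52.13556)²/52.13556 = 15.1837
χ² = 0.1098 + 0.1408 + 1.8300 + 2.3470 + 17.3704 + 22.2777 + 11.8390 + 15.1837 = 71.098
df = (4−1)(2−1) = 3. Since 71.098 > 6.251, reject the null hypothesis of independence at α = 0.1.

71.098; reject H₀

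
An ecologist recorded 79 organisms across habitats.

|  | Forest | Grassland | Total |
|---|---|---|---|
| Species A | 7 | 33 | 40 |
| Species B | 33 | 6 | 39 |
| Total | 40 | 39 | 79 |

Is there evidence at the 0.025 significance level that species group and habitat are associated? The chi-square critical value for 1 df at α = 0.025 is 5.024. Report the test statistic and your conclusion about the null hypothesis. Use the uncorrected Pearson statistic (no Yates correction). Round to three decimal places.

35.585; reject H₀

Grand total N = 79.
Expected counts (row total × column total / N):
  Species A, Forest: 40×40/79 = 20.25316
  Species A, Grassland: 40×39/79 = 19.74684
  Species B, Forest: 39×40/79 = 19.74684
  Species B, Grassland: 39×39/79 = 19.25316
Contributions (O − E)²/E:
  (7 − 20.25316)²/20.25316 = 8.6725
  (33 − 19.74684)²/19.74684 = 8.8949
  (33 − 19.74684)²/19.74684 = 8.8949
  (6 − 19.25316)²/19.25316 = 9.1230
χ² = 8.6725 + 8.8949 + 8.8949 + 9.1230 = 35.585
df = (2−1)(2−1) = 1. Since 35.585 > 5.024, reject the null hypothesis of independence at α = 0.025.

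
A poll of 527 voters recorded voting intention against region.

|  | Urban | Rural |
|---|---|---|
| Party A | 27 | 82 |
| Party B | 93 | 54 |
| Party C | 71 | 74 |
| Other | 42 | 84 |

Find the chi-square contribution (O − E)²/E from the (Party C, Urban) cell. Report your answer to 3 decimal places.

Row total (Party C) = 145; column total (Urban) = 233; N = 527.
Expected count E = 145 × 233 / 527 = 64.1082.
Contribution = (O − E)²/E = (71 − 64.1082)² / 64.1082 = 0.741.

0.741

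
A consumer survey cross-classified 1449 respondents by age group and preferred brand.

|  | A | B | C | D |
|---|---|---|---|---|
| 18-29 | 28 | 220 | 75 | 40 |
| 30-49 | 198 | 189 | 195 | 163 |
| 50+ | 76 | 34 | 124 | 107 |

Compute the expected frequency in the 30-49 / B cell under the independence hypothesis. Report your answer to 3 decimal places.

Row total (30-49) = 745; column total (B) = 443; grand total N = 1449.
Expected count = (row total × column total) / N = 745 × 443 / 1449 = 227.767.

227.767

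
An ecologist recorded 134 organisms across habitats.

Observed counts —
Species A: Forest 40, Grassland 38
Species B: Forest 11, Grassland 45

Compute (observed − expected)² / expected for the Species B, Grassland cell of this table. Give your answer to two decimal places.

Row total (Species B) = 56; column total (Grassland) = 83; N = 134.
Expected count E = 56 × 83 / 134 = 34.687.
Contribution = (O − E)²/E = (45 − 34.687)² / 34.687 = 3.07.

3.07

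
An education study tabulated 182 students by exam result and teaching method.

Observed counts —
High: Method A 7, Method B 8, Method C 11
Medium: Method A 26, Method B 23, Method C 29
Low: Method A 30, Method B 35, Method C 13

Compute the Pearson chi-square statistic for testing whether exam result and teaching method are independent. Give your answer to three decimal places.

Row totals: 26, 78, 78. Column totals: 63, 66, 53. Grand total N = 182.
Expected counts (row total × column total / N):
  High, Method A: 26×63/182 = 9.0000
  High, Method B: 26×66/182 = 9.4286
  High, Method C: 26×53/182 = 7.5714
  Medium, Method A: 78×63/182 = 27.0000
  Medium, Method B: 78×66/182 = 28.2857
  Medium, Method C: 78×53/182 = 22.7143
  Low, Method A: 78×63/182 = 27.0000
  Low, Method B: 78×66/182 = 28.2857
  Low, Method C: 78×53/182 = 22.7143
Contributions (O − E)²/E:
  (7 − 9.0000)²/9.0000 = 0.4444
  (8 − 9.4286)²/9.4286 = 0.2165
  (11 − 7.5714)²/7.5714 = 1.5526
  (26 − 27.0000)²/27.0000 = 0.0370
  (23 − 28.2857)²/28.2857 = 0.9877
  (29 − 22.7143)²/22.7143 = 1.7394
  (30 − 27.0000)²/27.0000 = 0.3333
  (35 − 28.2857)²/28.2857 = 1.5938
  (13 − 22.7143)²/22.7143 = 4.1545
χ² = 0.4444 + 0.2165 + 1.5526 + 0.0370 + 0.9877 + 1.7394 + 0.3333 + 1.5938 + 4.1545 = 11.059

11.059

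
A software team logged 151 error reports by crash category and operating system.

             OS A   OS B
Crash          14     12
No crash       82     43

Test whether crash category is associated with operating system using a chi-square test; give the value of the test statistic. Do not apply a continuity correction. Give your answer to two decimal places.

1.28

Row totals: 26, 125. Column totals: 96, 55. Grand total N = 151.
Expected counts (row total × column total / N):
  Crash, OS A: 26×96/151 = 16.530
  Crash, OS B: 26×55/151 = 9.470
  No crash, OS A: 125×96/151 = 79.470
  No crash, OS B: 125×55/151 = 45.530
Contributions (O − E)²/E:
  (14 − 16.530)²/16.530 = 0.3872
  (12 − 9.470)²/9.470 = 0.6759
  (82 − 79.470)²/79.470 = 0.0805
  (43 − 45.530)²/45.530 = 0.1406
χ² = 0.3872 + 0.6759 + 0.0805 + 0.1406 = 1.28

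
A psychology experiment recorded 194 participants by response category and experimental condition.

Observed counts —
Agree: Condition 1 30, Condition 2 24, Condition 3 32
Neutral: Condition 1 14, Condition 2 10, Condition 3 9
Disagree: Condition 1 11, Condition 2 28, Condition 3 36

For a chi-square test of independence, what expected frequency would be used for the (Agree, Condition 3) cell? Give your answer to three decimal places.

34.134

Row total (Agree) = 86; column total (Condition 3) = 77; grand total N = 194.
Expected count = (row total × column total) / N = 86 × 77 / 194 = 34.134.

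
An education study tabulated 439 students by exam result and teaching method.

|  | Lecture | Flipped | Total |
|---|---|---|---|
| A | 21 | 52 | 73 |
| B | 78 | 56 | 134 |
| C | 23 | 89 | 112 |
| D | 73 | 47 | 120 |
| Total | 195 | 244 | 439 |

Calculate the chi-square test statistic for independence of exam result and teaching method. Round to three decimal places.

56.538

Grand total N = 439.
Expected counts (row total × column total / N):
  A, Lecture: 73×195/439 = 32.4260
  A, Flipped: 73×244/439 = 40.5740
  B, Lecture: 134×195/439 = 59.5216
  B, Flipped: 134×244/439 = 74.4784
  C, Lecture: 112×195/439 = 49.7494
  C, Flipped: 112×244/439 = 62.2506
  D, Lecture: 120×195/439 = 53.3030
  D, Flipped: 120×244/439 = 66.6970
Contributions (O − E)²/E:
  (21 − 32.4260)²/32.4260 = 4.0262
  (52 − 40.5740)²/40.5740 = 3.2177
  (78 − 59.5216)²/59.5216 = 5.7366
  (56 − 74.4784)²/74.4784 = 4.5846
  (23 − 49.7494)²/49.7494 = 14.3827
  (89 − 62.2506)²/62.2506 = 11.4944
  (73 − 53.3030)²/53.3030 = 7.2786
  (47 − 66.6970)²/66.6970 = 5.8169
χ² = 4.0262 + 3.2177 + 5.7366 + 4.5846 + 14.3827 + 11.4944 + 7.2786 + 5.8169 = 56.538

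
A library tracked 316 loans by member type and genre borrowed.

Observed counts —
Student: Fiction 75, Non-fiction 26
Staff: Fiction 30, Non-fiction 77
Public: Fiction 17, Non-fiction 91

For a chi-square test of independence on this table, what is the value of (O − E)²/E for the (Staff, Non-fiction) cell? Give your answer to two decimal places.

1.95

Row total (Staff) = 107; column total (Non-fiction) = 194; N = 316.
Expected count E = 107 × 194 / 316 = 65.6899.
Contribution = (O − E)²/E = (77 − 65.6899)² / 65.6899 = 1.95.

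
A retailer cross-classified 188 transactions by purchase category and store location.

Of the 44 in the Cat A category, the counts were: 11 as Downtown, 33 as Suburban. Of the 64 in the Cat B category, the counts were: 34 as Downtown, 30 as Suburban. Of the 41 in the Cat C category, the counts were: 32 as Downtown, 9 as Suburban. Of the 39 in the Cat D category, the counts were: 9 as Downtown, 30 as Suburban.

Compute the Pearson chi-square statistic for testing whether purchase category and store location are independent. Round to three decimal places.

Row totals: 44, 64, 41, 39. Column totals: 86, 102. Grand total N = 188.
Expected counts (row total × column total / N):
  Cat A, Downtown: 44×86/188 = 20.12766
  Cat A, Suburban: 44×102/188 = 23.87234
  Cat B, Downtown: 64×86/188 = 29.27660
  Cat B, Suburban: 64×102/188 = 34.72340
  Cat C, Downtown: 41×86/188 = 18.75532
  Cat C, Suburban: 41×102/188 = 22.24468
  Cat D, Downtown: 39×86/188 = 17.84043
  Cat D, Suburban: 39×102/188 = 21.15957
Contributions (O − E)²/E:
  (11 − 20.12766)²/20.12766 = 4.1393
  (33 − 23.87234)²/23.87234 = 3.4900
  (34 − 29.27660)²/29.27660 = 0.7621
  (30 − 34.72340)²/34.72340 = 0.6425
  (32 − 18.75532)²/18.75532 = 9.3532
  (9 − 22.24468)²/22.24468 = 7.8860
  (9 − 17.84043)²/17.84043 = 4.3807
  (30 − 21.15957)²/21.15957 = 3.6935
χ² = 4.1393 + 3.4900 + 0.7621 + 0.6425 + 9.3532 + 7.8860 + 4.3807 + 3.6935 = 34.347

34.347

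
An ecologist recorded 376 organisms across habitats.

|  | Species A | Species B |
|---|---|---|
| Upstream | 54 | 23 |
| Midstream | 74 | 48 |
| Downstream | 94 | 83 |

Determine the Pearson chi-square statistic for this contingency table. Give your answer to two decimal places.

Row totals: 77, 122, 177. Column totals: 222, 154. Grand total N = 376.
Expected counts (row total × column total / N):
  Upstream, Species A: 77×222/376 = 45.463
  Upstream, Species B: 77×154/376 = 31.537
  Midstream, Species A: 122×222/376 = 72.032
  Midstream, Species B: 122×154/376 = 49.968
  Downstream, Species A: 177×222/376 = 104.505
  Downstream, Species B: 177×154/376 = 72.495
Contributions (O − E)²/E:
  (54 − 45.463)²/45.463 = 1.6031
  (23 − 31.537)²/31.537 = 2.3109
  (74 − 72.032)²/72.032 = 0.0538
  (48 − 49.968)²/49.968 = 0.0775
  (94 − 104.505)²/104.505 = 1.0560
  (83 − 72.495)²/72.495 = 1.5222
χ² = 1.6031 + 2.3109 + 0.0538 + 0.0775 + 1.0560 + 1.5222 = 6.62

6.62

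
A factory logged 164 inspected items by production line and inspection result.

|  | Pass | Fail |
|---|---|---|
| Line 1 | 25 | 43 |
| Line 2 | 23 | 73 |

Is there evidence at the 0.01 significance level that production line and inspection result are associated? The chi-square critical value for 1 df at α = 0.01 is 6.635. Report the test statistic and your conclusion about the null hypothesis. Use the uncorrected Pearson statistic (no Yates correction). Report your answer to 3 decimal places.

Row totals: 68, 96. Column totals: 48, 116. Grand total N = 164.
Expected counts (row total × column total / N):
  Line 1, Pass: 68×48/164 = 19.9024
  Line 1, Fail: 68×116/164 = 48.0976
  Line 2, Pass: 96×48/164 = 28.0976
  Line 2, Fail: 96×116/164 = 67.9024
Contributions (O − E)²/E:
  (25 − 19.9024)²/19.9024 = 1.3056
  (43 − 48.0976)²/48.0976 = 0.5403
  (23 − 28.0976)²/28.0976 = 0.9248
  (73 − 67.9024)²/67.9024 = 0.3827
χ² = 1.3056 + 0.5403 + 0.9248 + 0.3827 = 3.153
df = (2−1)(2−1) = 1. Since 3.153 < 6.635, fail to reject the null hypothesis of independence at α = 0.01.

3.153; fail to reject H₀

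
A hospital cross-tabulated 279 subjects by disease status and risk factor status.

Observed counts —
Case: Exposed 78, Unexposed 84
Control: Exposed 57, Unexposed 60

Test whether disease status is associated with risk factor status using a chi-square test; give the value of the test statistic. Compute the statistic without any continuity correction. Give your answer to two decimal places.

Row totals: 162, 117. Column totals: 135, 144. Grand total N = 279.
Expected counts (row total × column total / N):
  Case, Exposed: 162×135/279 = 78.387
  Case, Unexposed: 162×144/279 = 83.613
  Control, Exposed: 117×135/279 = 56.613
  Control, Unexposed: 117×144/279 = 60.387
Contributions (O − E)²/E:
  (78 − 78.387)²/78.387 = 0.0019
  (84 − 83.613)²/83.613 = 0.0018
  (57 − 56.613)²/56.613 = 0.0026
  (60 − 60.387)²/60.387 = 0.0025
χ² = 0.0019 + 0.0018 + 0.0026 + 0.0025 = 0.01

0.01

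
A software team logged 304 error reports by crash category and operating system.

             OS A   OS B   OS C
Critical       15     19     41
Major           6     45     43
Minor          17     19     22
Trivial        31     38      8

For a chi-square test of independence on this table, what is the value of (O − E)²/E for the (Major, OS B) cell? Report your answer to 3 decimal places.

1.538

Row total (Major) = 94; column total (OS B) = 121; N = 304.
Expected count E = 94 × 121 / 304 = 37.4145.
Contribution = (O − E)²/E = (45 − 37.4145)² / 37.4145 = 1.538.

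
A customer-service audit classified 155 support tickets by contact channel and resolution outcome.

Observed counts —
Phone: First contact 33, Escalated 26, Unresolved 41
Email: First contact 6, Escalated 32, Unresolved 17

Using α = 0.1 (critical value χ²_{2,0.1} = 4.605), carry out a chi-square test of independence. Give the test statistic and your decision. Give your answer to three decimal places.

17.669; reject H₀

Row totals: 100, 55. Column totals: 39, 58, 58. Grand total N = 155.
Expected counts (row total × column total / N):
  Phone, First contact: 100×39/155 = 25.1613
  Phone, Escalated: 100×58/155 = 37.4194
  Phone, Unresolved: 100×58/155 = 37.4194
  Email, First contact: 55×39/155 = 13.8387
  Email, Escalated: 55×58/155 = 20.5806
  Email, Unresolved: 55×58/155 = 20.5806
Contributions (O − E)²/E:
  (33 − 25.1613)²/25.1613 = 2.4421
  (26 − 37.4194)²/37.4194 = 3.4849
  (41 − 37.4194)²/37.4194 = 0.3426
  (6 − 13.8387)²/13.8387 = 4.4401
  (32 − 20.5806)²/20.5806 = 6.3362
  (17 − 20.5806)²/20.5806 = 0.6230
χ² = 2.4421 + 3.4849 + 0.3426 + 4.4401 + 6.3362 + 0.6230 = 17.669
df = (2−1)(3−1) = 2. Since 17.669 > 4.605, reject the null hypothesis of independence at α = 0.1.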